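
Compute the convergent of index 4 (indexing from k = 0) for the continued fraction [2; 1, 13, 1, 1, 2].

85/29

Using pₖ = aₖpₖ₋₁ + pₖ₋₂, qₖ = aₖqₖ₋₁ + qₖ₋₂ (with p₋₁=1, p₋₂=0, q₋₁=0, q₋₂=1):
  k=0: a=2, p=2, q=1
  k=1: a=1, p=3, q=1
  k=2: a=13, p=41, q=14
  k=3: a=1, p=44, q=15
  k=4: a=1, p=85, q=29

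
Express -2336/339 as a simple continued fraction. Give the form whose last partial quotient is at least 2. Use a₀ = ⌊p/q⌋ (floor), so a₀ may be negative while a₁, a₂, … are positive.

[-7; 9, 6, 6]

-2336 = -7×339 + 37
339 = 9×37 + 6
37 = 6×6 + 1
6 = 6×1 + 0  (stop)
So -2336/339 = [-7; 9, 6, 6].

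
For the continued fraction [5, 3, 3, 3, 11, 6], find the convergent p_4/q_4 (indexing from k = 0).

Using pₖ = aₖpₖ₋₁ + pₖ₋₂, qₖ = aₖqₖ₋₁ + qₖ₋₂ (with p₋₁=1, p₋₂=0, q₋₁=0, q₋₂=1):
  k=0: a=5, p=5, q=1
  k=1: a=3, p=16, q=3
  k=2: a=3, p=53, q=10
  k=3: a=3, p=175, q=33
  k=4: a=11, p=1978, q=373

1978/373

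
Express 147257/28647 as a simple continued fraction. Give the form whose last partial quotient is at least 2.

[5; 7, 8, 6, 3, 8, 3]

147257 = 5×28647 + 4022
28647 = 7×4022 + 493
4022 = 8×493 + 78
493 = 6×78 + 25
78 = 3×25 + 3
25 = 8×3 + 1
3 = 3×1 + 0  (stop)
So 147257/28647 = [5; 7, 8, 6, 3, 8, 3].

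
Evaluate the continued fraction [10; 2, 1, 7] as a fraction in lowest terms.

Using pₖ = aₖpₖ₋₁ + pₖ₋₂ and qₖ = aₖqₖ₋₁ + qₖ₋₂:
  k=0: a=10, p=10, q=1
  k=1: a=2, p=21, q=2
  k=2: a=1, p=31, q=3
  k=3: a=7, p=238, q=23

238/23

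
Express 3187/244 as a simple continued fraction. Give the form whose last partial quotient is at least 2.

3187 = 13×244 + 15
244 = 16×15 + 4
15 = 3×4 + 3
4 = 1×3 + 1
3 = 3×1 + 0  (stop)
So 3187/244 = [13; 16, 3, 1, 3].

[13; 16, 3, 1, 3]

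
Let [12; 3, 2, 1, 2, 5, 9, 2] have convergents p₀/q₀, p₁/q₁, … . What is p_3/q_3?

123/10

Using pₖ = aₖpₖ₋₁ + pₖ₋₂, qₖ = aₖqₖ₋₁ + qₖ₋₂ (with p₋₁=1, p₋₂=0, q₋₁=0, q₋₂=1):
  k=0: a=12, p=12, q=1
  k=1: a=3, p=37, q=3
  k=2: a=2, p=86, q=7
  k=3: a=1, p=123, q=10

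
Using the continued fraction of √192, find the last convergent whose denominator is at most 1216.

√192 = [13; 1, 5, 1, 26, …] (period length 4).
Convergents:
  p_0/q_0 = 13/1
  p_1/q_1 = 14/1
  p_2/q_2 = 83/6
  p_3/q_3 = 97/7
  p_4/q_4 = 2605/188
  p_5/q_5 = 2702/195
  p_6/q_6 = 16115/1163
  p_7/q_7 = 18817/1358
q_6 = 1163 ≤ 1216 < 1358 = q_7, so the answer is 16115/1163.

16115/1163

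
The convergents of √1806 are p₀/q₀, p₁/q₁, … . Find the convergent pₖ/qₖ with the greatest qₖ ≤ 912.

√1806 = [42; 2, 84, …] (period length 2).
Convergents:
  p_0/q_0 = 42/1
  p_1/q_1 = 85/2
  p_2/q_2 = 7182/169
  p_3/q_3 = 14449/340
  p_4/q_4 = 1220898/28729
q_3 = 340 ≤ 912 < 28729 = q_4, so the answer is 14449/340.

14449/340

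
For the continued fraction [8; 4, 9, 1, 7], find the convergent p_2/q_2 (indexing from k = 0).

305/37

Using pₖ = aₖpₖ₋₁ + pₖ₋₂, qₖ = aₖqₖ₋₁ + qₖ₋₂ (with p₋₁=1, p₋₂=0, q₋₁=0, q₋₂=1):
  k=0: a=8, p=8, q=1
  k=1: a=4, p=33, q=4
  k=2: a=9, p=305, q=37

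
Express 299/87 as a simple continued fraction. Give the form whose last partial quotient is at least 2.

299 = 3×87 + 38
87 = 2×38 + 11
38 = 3×11 + 5
11 = 2×5 + 1
5 = 5×1 + 0  (stop)
So 299/87 = [3; 2, 3, 2, 5].

[3; 2, 3, 2, 5]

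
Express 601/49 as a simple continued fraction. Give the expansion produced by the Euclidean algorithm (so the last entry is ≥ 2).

601 = 12·49 + 13
49 = 3·13 + 10
13 = 1·10 + 3
10 = 3·3 + 1
3 = 3·1 + 0  (stop)
So 601/49 = [12; 3, 1, 3, 3].

[12; 3, 1, 3, 3]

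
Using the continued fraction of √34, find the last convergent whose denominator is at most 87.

√34 = [5; 1, 4, 1, 10, …] (period length 4).
Convergents:
  p_0/q_0 = 5/1
  p_1/q_1 = 6/1
  p_2/q_2 = 29/5
  p_3/q_3 = 35/6
  p_4/q_4 = 379/65
  p_5/q_5 = 414/71
  p_6/q_6 = 2035/349
q_5 = 71 ≤ 87 < 349 = q_6, so the answer is 414/71.

414/71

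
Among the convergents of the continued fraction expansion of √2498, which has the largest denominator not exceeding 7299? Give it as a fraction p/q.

√2498 = [49; 1, 48, 1, 98, …] (period length 4).
Convergents:
  p_0/q_0 = 49/1
  p_1/q_1 = 50/1
  p_2/q_2 = 2449/49
  p_3/q_3 = 2499/50
  p_4/q_4 = 247351/4949
  p_5/q_5 = 249850/4999
  p_6/q_6 = 12240151/244901
q_5 = 4999 ≤ 7299 < 244901 = q_6, so the answer is 249850/4999.

249850/4999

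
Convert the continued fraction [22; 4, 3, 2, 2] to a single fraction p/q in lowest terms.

Fold from the inside: start with 2/1.
  2 + 1/2 = 5/2
  3 + 2/5 = 17/5
  4 + 5/17 = 73/17
  22 + 17/73 = 1623/73

1623/73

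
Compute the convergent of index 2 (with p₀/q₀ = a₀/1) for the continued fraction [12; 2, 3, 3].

Using pₖ = aₖpₖ₋₁ + pₖ₋₂, qₖ = aₖqₖ₋₁ + qₖ₋₂ (with p₋₁=1, p₋₂=0, q₋₁=0, q₋₂=1):
  k=0: a=12, p=12, q=1
  k=1: a=2, p=25, q=2
  k=2: a=3, p=87, q=7

87/7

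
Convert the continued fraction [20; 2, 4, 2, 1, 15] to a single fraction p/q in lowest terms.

9304/455

Using pₖ = aₖpₖ₋₁ + pₖ₋₂ and qₖ = aₖqₖ₋₁ + qₖ₋₂:
  k=0: a=20, p=20, q=1
  k=1: a=2, p=41, q=2
  k=2: a=4, p=184, q=9
  k=3: a=2, p=409, q=20
  k=4: a=1, p=593, q=29
  k=5: a=15, p=9304, q=455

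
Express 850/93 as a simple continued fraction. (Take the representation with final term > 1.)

850 = 9·93 + 13
93 = 7·13 + 2
13 = 6·2 + 1
2 = 2·1 + 0  (stop)
So 850/93 = [9; 7, 6, 2].

[9; 7, 6, 2]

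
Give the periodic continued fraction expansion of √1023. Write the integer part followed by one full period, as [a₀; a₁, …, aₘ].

a₀ = ⌊√1023⌋ = 31.
With m₀=0, d₀=1 and mₖ₊₁ = dₖaₖ − mₖ, dₖ₊₁ = (n − mₖ₊₁²)/dₖ, aₖ₊₁ = ⌊(a₀+mₖ₊₁)/dₖ₊₁⌋:
  k=1: m=31, d=62, a=1
  k=2: m=31, d=1, a=62
d=1 and a=2a₀=62 at k=2, so the next step gives (m, d) = (31, 62) again — its k=1 value — and the period has length 2.

[31; 1, 62]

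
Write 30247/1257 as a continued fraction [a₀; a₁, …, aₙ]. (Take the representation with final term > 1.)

[24; 15, 1, 10, 3, 2]

30247 = 24·1257 + 79
1257 = 15·79 + 72
79 = 1·72 + 7
72 = 10·7 + 2
7 = 3·2 + 1
2 = 2·1 + 0  (stop)
So 30247/1257 = [24; 15, 1, 10, 3, 2].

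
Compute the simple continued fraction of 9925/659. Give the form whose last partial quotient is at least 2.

9925 = 15×659 + 40
659 = 16×40 + 19
40 = 2×19 + 2
19 = 9×2 + 1
2 = 2×1 + 0  (stop)
So 9925/659 = [15; 16, 2, 9, 2].

[15; 16, 2, 9, 2]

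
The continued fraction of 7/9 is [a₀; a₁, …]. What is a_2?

3

7 = 0·9 + 7   →  a_0 = 0
9 = 1·7 + 2   →  a_1 = 1
7 = 3·2 + 1   →  a_2 = 3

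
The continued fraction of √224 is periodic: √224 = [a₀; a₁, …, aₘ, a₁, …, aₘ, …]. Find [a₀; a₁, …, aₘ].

a₀ = ⌊√224⌋ = 14.
With m₀=0, d₀=1 and mₖ₊₁ = dₖaₖ − mₖ, dₖ₊₁ = (n − mₖ₊₁²)/dₖ, aₖ₊₁ = ⌊(a₀+mₖ₊₁)/dₖ₊₁⌋:
  k=1: m=14, d=28, a=1
  k=2: m=14, d=1, a=28
d=1 and a=2a₀=28 at k=2, so the next step gives (m, d) = (14, 28) again — its k=1 value — and the period has length 2.

[14; 1, 28]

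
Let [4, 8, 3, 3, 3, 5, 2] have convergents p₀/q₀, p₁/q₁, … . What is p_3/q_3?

Using pₖ = aₖpₖ₋₁ + pₖ₋₂, qₖ = aₖqₖ₋₁ + qₖ₋₂ (with p₋₁=1, p₋₂=0, q₋₁=0, q₋₂=1):
  k=0: a=4, p=4, q=1
  k=1: a=8, p=33, q=8
  k=2: a=3, p=103, q=25
  k=3: a=3, p=342, q=83

342/83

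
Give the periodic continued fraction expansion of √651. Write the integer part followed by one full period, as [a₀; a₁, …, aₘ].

[25; 1, 1, 16, 1, 1, 50]

a₀ = ⌊√651⌋ = 25.
With m₀=0, d₀=1 and mₖ₊₁ = dₖaₖ − mₖ, dₖ₊₁ = (n − mₖ₊₁²)/dₖ, aₖ₊₁ = ⌊(a₀+mₖ₊₁)/dₖ₊₁⌋:
  k=1: m=25, d=26, a=1
  k=2: m=1, d=25, a=1
  k=3: m=24, d=3, a=16
  k=4: m=24, d=25, a=1
  k=5: m=1, d=26, a=1
  k=6: m=25, d=1, a=50
d=1 and a=2a₀=50 at k=6, so the next step gives (m, d) = (25, 26) again — its k=1 value — and the period has length 6.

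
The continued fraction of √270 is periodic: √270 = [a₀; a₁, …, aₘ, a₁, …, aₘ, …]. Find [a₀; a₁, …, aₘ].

[16; 2, 3, 6, 3, 2, 32]

a₀ = ⌊√270⌋ = 16.
With m₀=0, d₀=1 and mₖ₊₁ = dₖaₖ − mₖ, dₖ₊₁ = (n − mₖ₊₁²)/dₖ, aₖ₊₁ = ⌊(a₀+mₖ₊₁)/dₖ₊₁⌋:
  k=1: m=16, d=14, a=2
  k=2: m=12, d=9, a=3
  k=3: m=15, d=5, a=6
  k=4: m=15, d=9, a=3
  k=5: m=12, d=14, a=2
  k=6: m=16, d=1, a=32
d=1 and a=2a₀=32 at k=6, so the next step gives (m, d) = (16, 14) again — its k=1 value — and the period has length 6.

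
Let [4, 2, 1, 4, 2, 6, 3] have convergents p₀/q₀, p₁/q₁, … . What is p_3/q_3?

61/14

Using pₖ = aₖpₖ₋₁ + pₖ₋₂, qₖ = aₖqₖ₋₁ + qₖ₋₂ (with p₋₁=1, p₋₂=0, q₋₁=0, q₋₂=1):
  k=0: a=4, p=4, q=1
  k=1: a=2, p=9, q=2
  k=2: a=1, p=13, q=3
  k=3: a=4, p=61, q=14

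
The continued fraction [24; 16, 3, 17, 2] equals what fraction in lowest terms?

Using pₖ = aₖpₖ₋₁ + pₖ₋₂ and qₖ = aₖqₖ₋₁ + qₖ₋₂:
  k=0: a=24, p=24, q=1
  k=1: a=16, p=385, q=16
  k=2: a=3, p=1179, q=49
  k=3: a=17, p=20428, q=849
  k=4: a=2, p=42035, q=1747

42035/1747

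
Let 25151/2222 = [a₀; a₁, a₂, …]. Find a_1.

25151 = 11·2222 + 709   →  a_0 = 11
2222 = 3·709 + 95   →  a_1 = 3

3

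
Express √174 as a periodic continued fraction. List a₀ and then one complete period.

a₀ = ⌊√174⌋ = 13.
With m₀=0, d₀=1 and mₖ₊₁ = dₖaₖ − mₖ, dₖ₊₁ = (n − mₖ₊₁²)/dₖ, aₖ₊₁ = ⌊(a₀+mₖ₊₁)/dₖ₊₁⌋:
  k=1: m=13, d=5, a=5
  k=2: m=12, d=6, a=4
  k=3: m=12, d=5, a=5
  k=4: m=13, d=1, a=26
d=1 and a=2a₀=26 at k=4, so the next step gives (m, d) = (13, 5) again — its k=1 value — and the period has length 4.

[13; 5, 4, 5, 26]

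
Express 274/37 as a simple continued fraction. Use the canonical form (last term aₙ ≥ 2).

[7; 2, 2, 7]

274 = 7*37 + 15
37 = 2*15 + 7
15 = 2*7 + 1
7 = 7*1 + 0  (stop)
So 274/37 = [7; 2, 2, 7].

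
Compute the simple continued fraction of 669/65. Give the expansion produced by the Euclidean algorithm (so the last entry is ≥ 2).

669 = 10·65 + 19
65 = 3·19 + 8
19 = 2·8 + 3
8 = 2·3 + 2
3 = 1·2 + 1
2 = 2·1 + 0  (stop)
So 669/65 = [10; 3, 2, 2, 1, 2].

[10; 3, 2, 2, 1, 2]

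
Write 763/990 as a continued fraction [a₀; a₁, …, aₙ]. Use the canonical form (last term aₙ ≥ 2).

763 = 0×990 + 763
990 = 1×763 + 227
763 = 3×227 + 82
227 = 2×82 + 63
82 = 1×63 + 19
63 = 3×19 + 6
19 = 3×6 + 1
6 = 6×1 + 0  (stop)
So 763/990 = [0; 1, 3, 2, 1, 3, 3, 6].

[0; 1, 3, 2, 1, 3, 3, 6]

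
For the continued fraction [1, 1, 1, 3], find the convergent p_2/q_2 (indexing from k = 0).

Using pₖ = aₖpₖ₋₁ + pₖ₋₂, qₖ = aₖqₖ₋₁ + qₖ₋₂ (with p₋₁=1, p₋₂=0, q₋₁=0, q₋₂=1):
  k=0: a=1, p=1, q=1
  k=1: a=1, p=2, q=1
  k=2: a=1, p=3, q=2

3/2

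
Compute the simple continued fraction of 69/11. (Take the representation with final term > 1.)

69 = 6*11 + 3
11 = 3*3 + 2
3 = 1*2 + 1
2 = 2*1 + 0  (stop)
So 69/11 = [6; 3, 1, 2].

[6; 3, 1, 2]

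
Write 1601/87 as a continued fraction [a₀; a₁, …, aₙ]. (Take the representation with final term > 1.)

[18; 2, 2, 17]

1601 = 18×87 + 35
87 = 2×35 + 17
35 = 2×17 + 1
17 = 17×1 + 0  (stop)
So 1601/87 = [18; 2, 2, 17].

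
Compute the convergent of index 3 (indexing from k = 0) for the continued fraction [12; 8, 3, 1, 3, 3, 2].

400/33

Using pₖ = aₖpₖ₋₁ + pₖ₋₂, qₖ = aₖqₖ₋₁ + qₖ₋₂ (with p₋₁=1, p₋₂=0, q₋₁=0, q₋₂=1):
  k=0: a=12, p=12, q=1
  k=1: a=8, p=97, q=8
  k=2: a=3, p=303, q=25
  k=3: a=1, p=400, q=33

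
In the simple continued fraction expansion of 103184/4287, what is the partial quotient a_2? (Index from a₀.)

2

103184 = 24·4287 + 296   →  a_0 = 24
4287 = 14·296 + 143   →  a_1 = 14
296 = 2·143 + 10   →  a_2 = 2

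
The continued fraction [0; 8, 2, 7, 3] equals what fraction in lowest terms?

47/398

Using pₖ = aₖpₖ₋₁ + pₖ₋₂ and qₖ = aₖqₖ₋₁ + qₖ₋₂:
  k=0: a=0, p=0, q=1
  k=1: a=8, p=1, q=8
  k=2: a=2, p=2, q=17
  k=3: a=7, p=15, q=127
  k=4: a=3, p=47, q=398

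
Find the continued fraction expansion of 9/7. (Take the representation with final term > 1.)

9 = 1×7 + 2
7 = 3×2 + 1
2 = 2×1 + 0  (stop)
So 9/7 = [1; 3, 2].

[1; 3, 2]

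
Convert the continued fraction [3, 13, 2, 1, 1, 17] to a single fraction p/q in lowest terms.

Using pₖ = aₖpₖ₋₁ + pₖ₋₂ and qₖ = aₖqₖ₋₁ + qₖ₋₂:
  k=0: a=3, p=3, q=1
  k=1: a=13, p=40, q=13
  k=2: a=2, p=83, q=27
  k=3: a=1, p=123, q=40
  k=4: a=1, p=206, q=67
  k=5: a=17, p=3625, q=1179

3625/1179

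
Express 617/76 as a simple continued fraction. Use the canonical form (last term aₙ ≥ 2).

[8; 8, 2, 4]

617 = 8×76 + 9
76 = 8×9 + 4
9 = 2×4 + 1
4 = 4×1 + 0  (stop)
So 617/76 = [8; 8, 2, 4].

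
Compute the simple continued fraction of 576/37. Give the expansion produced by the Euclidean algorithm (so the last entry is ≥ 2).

[15; 1, 1, 3, 5]

576 = 15·37 + 21
37 = 1·21 + 16
21 = 1·16 + 5
16 = 3·5 + 1
5 = 5·1 + 0  (stop)
So 576/37 = [15; 1, 1, 3, 5].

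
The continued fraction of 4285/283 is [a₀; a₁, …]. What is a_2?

13

4285 = 15·283 + 40   →  a_0 = 15
283 = 7·40 + 3   →  a_1 = 7
40 = 13·3 + 1   →  a_2 = 13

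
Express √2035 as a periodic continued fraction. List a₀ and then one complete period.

[45; 9, 90]

a₀ = ⌊√2035⌋ = 45.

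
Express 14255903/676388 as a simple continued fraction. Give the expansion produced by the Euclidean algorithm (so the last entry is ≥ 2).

14255903 = 21·676388 + 51755
676388 = 13·51755 + 3573
51755 = 14·3573 + 1733
3573 = 2·1733 + 107
1733 = 16·107 + 21
107 = 5·21 + 2
21 = 10·2 + 1
2 = 2·1 + 0  (stop)
So 14255903/676388 = [21; 13, 14, 2, 16, 5, 10, 2].

[21; 13, 14, 2, 16, 5, 10, 2]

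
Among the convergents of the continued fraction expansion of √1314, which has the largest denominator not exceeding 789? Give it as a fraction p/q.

√1314 = [36; 4, 72, …] (period length 2).
Convergents:
  p_0/q_0 = 36/1
  p_1/q_1 = 145/4
  p_2/q_2 = 10476/289
  p_3/q_3 = 42049/1160
q_2 = 289 ≤ 789 < 1160 = q_3, so the answer is 10476/289.

10476/289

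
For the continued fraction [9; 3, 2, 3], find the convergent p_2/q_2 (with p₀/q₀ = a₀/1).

Using pₖ = aₖpₖ₋₁ + pₖ₋₂, qₖ = aₖqₖ₋₁ + qₖ₋₂ (with p₋₁=1, p₋₂=0, q₋₁=0, q₋₂=1):
  k=0: a=9, p=9, q=1
  k=1: a=3, p=28, q=3
  k=2: a=2, p=65, q=7

65/7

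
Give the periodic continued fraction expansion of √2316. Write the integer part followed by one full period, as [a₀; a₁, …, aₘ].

[48; 8, 96]

a₀ = ⌊√2316⌋ = 48.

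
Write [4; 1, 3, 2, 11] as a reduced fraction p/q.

Using pₖ = aₖpₖ₋₁ + pₖ₋₂ and qₖ = aₖqₖ₋₁ + qₖ₋₂:
  k=0: a=4, p=4, q=1
  k=1: a=1, p=5, q=1
  k=2: a=3, p=19, q=4
  k=3: a=2, p=43, q=9
  k=4: a=11, p=492, q=103

492/103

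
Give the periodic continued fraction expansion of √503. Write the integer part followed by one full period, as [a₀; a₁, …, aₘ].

[22; 2, 2, 1, 21, 1, 2, 2, 44]

a₀ = ⌊√503⌋ = 22.
With m₀=0, d₀=1 and mₖ₊₁ = dₖaₖ − mₖ, dₖ₊₁ = (n − mₖ₊₁²)/dₖ, aₖ₊₁ = ⌊(a₀+mₖ₊₁)/dₖ₊₁⌋:
  k=1: m=22, d=19, a=2
  k=2: m=16, d=13, a=2
  k=3: m=10, d=31, a=1
  k=4: m=21, d=2, a=21
  k=5: m=21, d=31, a=1
  k=6: m=10, d=13, a=2
  k=7: m=16, d=19, a=2
  k=8: m=22, d=1, a=44
d=1 and a=2a₀=44 at k=8, so the next step gives (m, d) = (22, 19) again — its k=1 value — and the period has length 8.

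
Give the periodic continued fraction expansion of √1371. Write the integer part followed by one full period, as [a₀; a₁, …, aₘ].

[37; 37, 74]

a₀ = ⌊√1371⌋ = 37.
With m₀=0, d₀=1 and mₖ₊₁ = dₖaₖ − mₖ, dₖ₊₁ = (n − mₖ₊₁²)/dₖ, aₖ₊₁ = ⌊(a₀+mₖ₊₁)/dₖ₊₁⌋:
  k=1: m=37, d=2, a=37
  k=2: m=37, d=1, a=74
d=1 and a=2a₀=74 at k=2, so the next step gives (m, d) = (37, 2) again — its k=1 value — and the period has length 2.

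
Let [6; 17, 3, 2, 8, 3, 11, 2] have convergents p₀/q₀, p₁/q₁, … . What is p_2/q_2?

315/52

Using pₖ = aₖpₖ₋₁ + pₖ₋₂, qₖ = aₖqₖ₋₁ + qₖ₋₂ (with p₋₁=1, p₋₂=0, q₋₁=0, q₋₂=1):
  k=0: a=6, p=6, q=1
  k=1: a=17, p=103, q=17
  k=2: a=3, p=315, q=52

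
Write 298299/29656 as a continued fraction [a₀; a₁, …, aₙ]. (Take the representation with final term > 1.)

298299 = 10×29656 + 1739
29656 = 17×1739 + 93
1739 = 18×93 + 65
93 = 1×65 + 28
65 = 2×28 + 9
28 = 3×9 + 1
9 = 9×1 + 0  (stop)
So 298299/29656 = [10; 17, 18, 1, 2, 3, 9].

[10; 17, 18, 1, 2, 3, 9]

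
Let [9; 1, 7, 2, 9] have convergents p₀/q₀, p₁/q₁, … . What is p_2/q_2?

79/8

Using pₖ = aₖpₖ₋₁ + pₖ₋₂, qₖ = aₖqₖ₋₁ + qₖ₋₂ (with p₋₁=1, p₋₂=0, q₋₁=0, q₋₂=1):
  k=0: a=9, p=9, q=1
  k=1: a=1, p=10, q=1
  k=2: a=7, p=79, q=8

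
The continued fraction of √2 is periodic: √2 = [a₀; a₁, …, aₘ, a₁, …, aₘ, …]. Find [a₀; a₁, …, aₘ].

a₀ = ⌊√2⌋ = 1.

[1; 2]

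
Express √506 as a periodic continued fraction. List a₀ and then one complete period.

[22; 2, 44]

a₀ = ⌊√506⌋ = 22.
With m₀=0, d₀=1 and mₖ₊₁ = dₖaₖ − mₖ, dₖ₊₁ = (n − mₖ₊₁²)/dₖ, aₖ₊₁ = ⌊(a₀+mₖ₊₁)/dₖ₊₁⌋:
  k=1: m=22, d=22, a=2
  k=2: m=22, d=1, a=44
d=1 and a=2a₀=44 at k=2, so the next step gives (m, d) = (22, 22) again — its k=1 value — and the period has length 2.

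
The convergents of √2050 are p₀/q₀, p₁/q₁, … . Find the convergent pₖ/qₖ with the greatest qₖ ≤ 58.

815/18

√2050 = [45; 3, 1, 1, 1, 1, 3, 90, …] (period length 7).
Convergents:
  p_0/q_0 = 45/1
  p_1/q_1 = 136/3
  p_2/q_2 = 181/4
  p_3/q_3 = 317/7
  p_4/q_4 = 498/11
  p_5/q_5 = 815/18
  p_6/q_6 = 2943/65
q_5 = 18 ≤ 58 < 65 = q_6, so the answer is 815/18.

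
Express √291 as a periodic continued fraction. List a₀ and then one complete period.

a₀ = ⌊√291⌋ = 17.
With m₀=0, d₀=1 and mₖ₊₁ = dₖaₖ − mₖ, dₖ₊₁ = (n − mₖ₊₁²)/dₖ, aₖ₊₁ = ⌊(a₀+mₖ₊₁)/dₖ₊₁⌋:
  k=1: m=17, d=2, a=17
  k=2: m=17, d=1, a=34
d=1 and a=2a₀=34 at k=2, so the next step gives (m, d) = (17, 2) again — its k=1 value — and the period has length 2.

[17; 17, 34]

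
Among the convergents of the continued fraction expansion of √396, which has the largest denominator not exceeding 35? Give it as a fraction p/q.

199/10

√396 = [19; 1, 8, 1, 38, …] (period length 4).
Convergents:
  p_0/q_0 = 19/1
  p_1/q_1 = 20/1
  p_2/q_2 = 179/9
  p_3/q_3 = 199/10
  p_4/q_4 = 7741/389
q_3 = 10 ≤ 35 < 389 = q_4, so the answer is 199/10.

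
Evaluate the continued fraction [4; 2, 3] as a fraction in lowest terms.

Using pₖ = aₖpₖ₋₁ + pₖ₋₂ and qₖ = aₖqₖ₋₁ + qₖ₋₂:
  k=0: a=4, p=4, q=1
  k=1: a=2, p=9, q=2
  k=2: a=3, p=31, q=7

31/7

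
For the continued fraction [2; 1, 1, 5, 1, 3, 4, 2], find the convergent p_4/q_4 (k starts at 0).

Using pₖ = aₖpₖ₋₁ + pₖ₋₂, qₖ = aₖqₖ₋₁ + qₖ₋₂ (with p₋₁=1, p₋₂=0, q₋₁=0, q₋₂=1):
  k=0: a=2, p=2, q=1
  k=1: a=1, p=3, q=1
  k=2: a=1, p=5, q=2
  k=3: a=5, p=28, q=11
  k=4: a=1, p=33, q=13

33/13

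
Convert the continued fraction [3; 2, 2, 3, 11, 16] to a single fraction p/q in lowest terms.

Fold from the inside: start with 16/1.
  11 + 1/16 = 177/16
  3 + 16/177 = 547/177
  2 + 177/547 = 1271/547
  2 + 547/1271 = 3089/1271
  3 + 1271/3089 = 10538/3089

10538/3089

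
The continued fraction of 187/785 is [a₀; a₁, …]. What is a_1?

187 = 0·785 + 187   →  a_0 = 0
785 = 4·187 + 37   →  a_1 = 4

4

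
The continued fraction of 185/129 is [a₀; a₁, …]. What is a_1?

185 = 1·129 + 56   →  a_0 = 1
129 = 2·56 + 17   →  a_1 = 2

2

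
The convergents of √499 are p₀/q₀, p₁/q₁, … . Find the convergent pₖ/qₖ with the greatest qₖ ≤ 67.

1452/65

√499 = [22; 2, 1, 21, 1, 2, 44, …] (period length 6).
Convergents:
  p_0/q_0 = 22/1
  p_1/q_1 = 45/2
  p_2/q_2 = 67/3
  p_3/q_3 = 1452/65
  p_4/q_4 = 1519/68
q_3 = 65 ≤ 67 < 68 = q_4, so the answer is 1452/65.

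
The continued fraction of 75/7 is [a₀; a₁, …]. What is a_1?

75 = 10·7 + 5   →  a_0 = 10
7 = 1·5 + 2   →  a_1 = 1

1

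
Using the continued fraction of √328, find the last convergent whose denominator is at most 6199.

√328 = [18; 9, 36, …] (period length 2).
Convergents:
  p_0/q_0 = 18/1
  p_1/q_1 = 163/9
  p_2/q_2 = 5886/325
  p_3/q_3 = 53137/2934
  p_4/q_4 = 1918818/105949
q_3 = 2934 ≤ 6199 < 105949 = q_4, so the answer is 53137/2934.

53137/2934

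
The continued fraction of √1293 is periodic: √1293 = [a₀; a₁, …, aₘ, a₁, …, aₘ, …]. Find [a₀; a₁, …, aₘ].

a₀ = ⌊√1293⌋ = 35.
With m₀=0, d₀=1 and mₖ₊₁ = dₖaₖ − mₖ, dₖ₊₁ = (n − mₖ₊₁²)/dₖ, aₖ₊₁ = ⌊(a₀+mₖ₊₁)/dₖ₊₁⌋:
  k=1: m=35, d=68, a=1
  k=2: m=33, d=3, a=22
  k=3: m=33, d=68, a=1
  k=4: m=35, d=1, a=70
d=1 and a=2a₀=70 at k=4, so the next step gives (m, d) = (35, 68) again — its k=1 value — and the period has length 4.

[35; 1, 22, 1, 70]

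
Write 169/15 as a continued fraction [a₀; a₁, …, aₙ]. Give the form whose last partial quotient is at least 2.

169 = 11*15 + 4
15 = 3*4 + 3
4 = 1*3 + 1
3 = 3*1 + 0  (stop)
So 169/15 = [11; 3, 1, 3].

[11; 3, 1, 3]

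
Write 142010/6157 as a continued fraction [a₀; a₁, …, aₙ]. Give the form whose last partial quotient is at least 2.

142010 = 23·6157 + 399
6157 = 15·399 + 172
399 = 2·172 + 55
172 = 3·55 + 7
55 = 7·7 + 6
7 = 1·6 + 1
6 = 6·1 + 0  (stop)
So 142010/6157 = [23; 15, 2, 3, 7, 1, 6].

[23; 15, 2, 3, 7, 1, 6]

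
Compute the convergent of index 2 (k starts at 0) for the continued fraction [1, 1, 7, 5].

15/8

Using pₖ = aₖpₖ₋₁ + pₖ₋₂, qₖ = aₖqₖ₋₁ + qₖ₋₂ (with p₋₁=1, p₋₂=0, q₋₁=0, q₋₂=1):
  k=0: a=1, p=1, q=1
  k=1: a=1, p=2, q=1
  k=2: a=7, p=15, q=8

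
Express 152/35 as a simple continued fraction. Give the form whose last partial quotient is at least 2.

[4; 2, 1, 11]

152 = 4·35 + 12
35 = 2·12 + 11
12 = 1·11 + 1
11 = 11·1 + 0  (stop)
So 152/35 = [4; 2, 1, 11].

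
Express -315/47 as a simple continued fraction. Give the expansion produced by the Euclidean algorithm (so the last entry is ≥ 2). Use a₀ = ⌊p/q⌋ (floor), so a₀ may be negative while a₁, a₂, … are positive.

-315 = -7·47 + 14
47 = 3·14 + 5
14 = 2·5 + 4
5 = 1·4 + 1
4 = 4·1 + 0  (stop)
So -315/47 = [-7; 3, 2, 1, 4].

[-7; 3, 2, 1, 4]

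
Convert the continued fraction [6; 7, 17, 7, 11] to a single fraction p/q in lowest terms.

Using pₖ = aₖpₖ₋₁ + pₖ₋₂ and qₖ = aₖqₖ₋₁ + qₖ₋₂:
  k=0: a=6, p=6, q=1
  k=1: a=7, p=43, q=7
  k=2: a=17, p=737, q=120
  k=3: a=7, p=5202, q=847
  k=4: a=11, p=57959, q=9437

57959/9437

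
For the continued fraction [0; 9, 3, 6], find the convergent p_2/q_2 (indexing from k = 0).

3/28

Using pₖ = aₖpₖ₋₁ + pₖ₋₂, qₖ = aₖqₖ₋₁ + qₖ₋₂ (with p₋₁=1, p₋₂=0, q₋₁=0, q₋₂=1):
  k=0: a=0, p=0, q=1
  k=1: a=9, p=1, q=9
  k=2: a=3, p=3, q=28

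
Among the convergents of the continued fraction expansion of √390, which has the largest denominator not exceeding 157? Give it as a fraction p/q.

3061/155

√390 = [19; 1, 2, 1, 38, …] (period length 4).
Convergents:
  p_0/q_0 = 19/1
  p_1/q_1 = 20/1
  p_2/q_2 = 59/3
  p_3/q_3 = 79/4
  p_4/q_4 = 3061/155
  p_5/q_5 = 3140/159
q_4 = 155 ≤ 157 < 159 = q_5, so the answer is 3061/155.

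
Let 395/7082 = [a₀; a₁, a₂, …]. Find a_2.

1

395 = 0·7082 + 395   →  a_0 = 0
7082 = 17·395 + 367   →  a_1 = 17
395 = 1·367 + 28   →  a_2 = 1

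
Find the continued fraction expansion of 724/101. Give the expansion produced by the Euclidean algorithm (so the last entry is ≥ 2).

[7; 5, 1, 16]

724 = 7×101 + 17
101 = 5×17 + 16
17 = 1×16 + 1
16 = 16×1 + 0  (stop)
So 724/101 = [7; 5, 1, 16].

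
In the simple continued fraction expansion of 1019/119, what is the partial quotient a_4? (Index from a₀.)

1019 = 8·119 + 67   →  a_0 = 8
119 = 1·67 + 52   →  a_1 = 1
67 = 1·52 + 15   →  a_2 = 1
52 = 3·15 + 7   →  a_3 = 3
15 = 2·7 + 1   →  a_4 = 2

2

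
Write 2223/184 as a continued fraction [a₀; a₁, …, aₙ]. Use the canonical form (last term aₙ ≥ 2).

[12; 12, 3, 1, 3]

2223 = 12*184 + 15
184 = 12*15 + 4
15 = 3*4 + 3
4 = 1*3 + 1
3 = 3*1 + 0  (stop)
So 2223/184 = [12; 12, 3, 1, 3].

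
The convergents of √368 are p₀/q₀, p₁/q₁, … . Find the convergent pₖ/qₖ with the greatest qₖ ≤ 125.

√368 = [19; 5, 2, 5, 38, …] (period length 4).
Convergents:
  p_0/q_0 = 19/1
  p_1/q_1 = 96/5
  p_2/q_2 = 211/11
  p_3/q_3 = 1151/60
  p_4/q_4 = 43949/2291
q_3 = 60 ≤ 125 < 2291 = q_4, so the answer is 1151/60.

1151/60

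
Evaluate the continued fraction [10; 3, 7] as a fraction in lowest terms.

227/22

Fold from the inside: start with 7/1.
  3 + 1/7 = 22/7
  10 + 7/22 = 227/22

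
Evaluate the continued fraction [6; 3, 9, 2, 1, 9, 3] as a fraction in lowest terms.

16519/2613

Fold from the inside: start with 3/1.
  9 + 1/3 = 28/3
  1 + 3/28 = 31/28
  2 + 28/31 = 90/31
  9 + 31/90 = 841/90
  3 + 90/841 = 2613/841
  6 + 841/2613 = 16519/2613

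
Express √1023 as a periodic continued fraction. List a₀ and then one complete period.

[31; 1, 62]

a₀ = ⌊√1023⌋ = 31.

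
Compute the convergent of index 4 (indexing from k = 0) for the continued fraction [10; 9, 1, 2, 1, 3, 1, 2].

394/39

Using pₖ = aₖpₖ₋₁ + pₖ₋₂, qₖ = aₖqₖ₋₁ + qₖ₋₂ (with p₋₁=1, p₋₂=0, q₋₁=0, q₋₂=1):
  k=0: a=10, p=10, q=1
  k=1: a=9, p=91, q=9
  k=2: a=1, p=101, q=10
  k=3: a=2, p=293, q=29
  k=4: a=1, p=394, q=39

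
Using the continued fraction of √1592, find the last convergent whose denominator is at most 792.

31481/789

√1592 = [39; 1, 8, 1, 78, …] (period length 4).
Convergents:
  p_0/q_0 = 39/1
  p_1/q_1 = 40/1
  p_2/q_2 = 359/9
  p_3/q_3 = 399/10
  p_4/q_4 = 31481/789
  p_5/q_5 = 31880/799
q_4 = 789 ≤ 792 < 799 = q_5, so the answer is 31481/789.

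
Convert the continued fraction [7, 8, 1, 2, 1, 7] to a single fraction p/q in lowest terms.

Using pₖ = aₖpₖ₋₁ + pₖ₋₂ and qₖ = aₖqₖ₋₁ + qₖ₋₂:
  k=0: a=7, p=7, q=1
  k=1: a=8, p=57, q=8
  k=2: a=1, p=64, q=9
  k=3: a=2, p=185, q=26
  k=4: a=1, p=249, q=35
  k=5: a=7, p=1928, q=271

1928/271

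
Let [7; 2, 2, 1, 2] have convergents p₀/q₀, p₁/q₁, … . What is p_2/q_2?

37/5

Using pₖ = aₖpₖ₋₁ + pₖ₋₂, qₖ = aₖqₖ₋₁ + qₖ₋₂ (with p₋₁=1, p₋₂=0, q₋₁=0, q₋₂=1):
  k=0: a=7, p=7, q=1
  k=1: a=2, p=15, q=2
  k=2: a=2, p=37, q=5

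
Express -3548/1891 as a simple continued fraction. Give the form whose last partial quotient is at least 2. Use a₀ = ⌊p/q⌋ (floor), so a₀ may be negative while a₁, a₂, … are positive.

-3548 = -2*1891 + 234
1891 = 8*234 + 19
234 = 12*19 + 6
19 = 3*6 + 1
6 = 6*1 + 0  (stop)
So -3548/1891 = [-2; 8, 12, 3, 6].

[-2; 8, 12, 3, 6]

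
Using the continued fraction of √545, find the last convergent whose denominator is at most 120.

1961/84

√545 = [23; 2, 1, 8, 1, 2, 46, …] (period length 6).
Convergents:
  p_0/q_0 = 23/1
  p_1/q_1 = 47/2
  p_2/q_2 = 70/3
  p_3/q_3 = 607/26
  p_4/q_4 = 677/29
  p_5/q_5 = 1961/84
  p_6/q_6 = 90883/3893
q_5 = 84 ≤ 120 < 3893 = q_6, so the answer is 1961/84.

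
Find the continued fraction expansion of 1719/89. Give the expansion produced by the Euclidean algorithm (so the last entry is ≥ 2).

[19; 3, 5, 1, 1, 2]

1719 = 19×89 + 28
89 = 3×28 + 5
28 = 5×5 + 3
5 = 1×3 + 2
3 = 1×2 + 1
2 = 2×1 + 0  (stop)
So 1719/89 = [19; 3, 5, 1, 1, 2].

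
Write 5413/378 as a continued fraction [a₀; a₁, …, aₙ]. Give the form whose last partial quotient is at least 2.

[14; 3, 8, 15]

5413 = 14·378 + 121
378 = 3·121 + 15
121 = 8·15 + 1
15 = 15·1 + 0  (stop)
So 5413/378 = [14; 3, 8, 15].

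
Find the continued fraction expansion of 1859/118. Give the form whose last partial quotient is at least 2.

[15; 1, 3, 14, 2]

1859 = 15×118 + 89
118 = 1×89 + 29
89 = 3×29 + 2
29 = 14×2 + 1
2 = 2×1 + 0  (stop)
So 1859/118 = [15; 1, 3, 14, 2].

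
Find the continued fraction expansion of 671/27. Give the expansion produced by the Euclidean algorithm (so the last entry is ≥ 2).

[24; 1, 5, 1, 3]

671 = 24*27 + 23
27 = 1*23 + 4
23 = 5*4 + 3
4 = 1*3 + 1
3 = 3*1 + 0  (stop)
So 671/27 = [24; 1, 5, 1, 3].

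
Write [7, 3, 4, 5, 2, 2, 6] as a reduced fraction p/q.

17139/2345

Using pₖ = aₖpₖ₋₁ + pₖ₋₂ and qₖ = aₖqₖ₋₁ + qₖ₋₂:
  k=0: a=7, p=7, q=1
  k=1: a=3, p=22, q=3
  k=2: a=4, p=95, q=13
  k=3: a=5, p=497, q=68
  k=4: a=2, p=1089, q=149
  k=5: a=2, p=2675, q=366
  k=6: a=6, p=17139, q=2345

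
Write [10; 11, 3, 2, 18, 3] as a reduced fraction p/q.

44864/4447

Fold from the inside: start with 3/1.
  18 + 1/3 = 55/3
  2 + 3/55 = 113/55
  3 + 55/113 = 394/113
  11 + 113/394 = 4447/394
  10 + 394/4447 = 44864/4447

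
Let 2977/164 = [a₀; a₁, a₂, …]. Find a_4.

2977 = 18·164 + 25   →  a_0 = 18
164 = 6·25 + 14   →  a_1 = 6
25 = 1·14 + 11   →  a_2 = 1
14 = 1·11 + 3   →  a_3 = 1
11 = 3·3 + 2   →  a_4 = 3

3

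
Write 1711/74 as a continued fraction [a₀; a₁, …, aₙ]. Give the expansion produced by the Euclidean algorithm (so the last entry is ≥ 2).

1711 = 23×74 + 9
74 = 8×9 + 2
9 = 4×2 + 1
2 = 2×1 + 0  (stop)
So 1711/74 = [23; 8, 4, 2].

[23; 8, 4, 2]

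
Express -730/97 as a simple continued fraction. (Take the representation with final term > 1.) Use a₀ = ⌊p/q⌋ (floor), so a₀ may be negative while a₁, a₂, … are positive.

-730 = -8*97 + 46
97 = 2*46 + 5
46 = 9*5 + 1
5 = 5*1 + 0  (stop)
So -730/97 = [-8; 2, 9, 5].

[-8; 2, 9, 5]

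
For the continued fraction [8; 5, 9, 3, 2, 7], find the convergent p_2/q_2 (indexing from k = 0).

Using pₖ = aₖpₖ₋₁ + pₖ₋₂, qₖ = aₖqₖ₋₁ + qₖ₋₂ (with p₋₁=1, p₋₂=0, q₋₁=0, q₋₂=1):
  k=0: a=8, p=8, q=1
  k=1: a=5, p=41, q=5
  k=2: a=9, p=377, q=46

377/46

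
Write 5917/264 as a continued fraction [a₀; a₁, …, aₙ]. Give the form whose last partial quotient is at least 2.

5917 = 22×264 + 109
264 = 2×109 + 46
109 = 2×46 + 17
46 = 2×17 + 12
17 = 1×12 + 5
12 = 2×5 + 2
5 = 2×2 + 1
2 = 2×1 + 0  (stop)
So 5917/264 = [22; 2, 2, 2, 1, 2, 2, 2].

[22; 2, 2, 2, 1, 2, 2, 2]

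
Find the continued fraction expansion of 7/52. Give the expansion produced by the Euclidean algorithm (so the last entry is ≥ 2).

[0; 7, 2, 3]

7 = 0·52 + 7
52 = 7·7 + 3
7 = 2·3 + 1
3 = 3·1 + 0  (stop)
So 7/52 = [0; 7, 2, 3].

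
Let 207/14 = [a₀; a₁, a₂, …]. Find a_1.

207 = 14·14 + 11   →  a_0 = 14
14 = 1·11 + 3   →  a_1 = 1

1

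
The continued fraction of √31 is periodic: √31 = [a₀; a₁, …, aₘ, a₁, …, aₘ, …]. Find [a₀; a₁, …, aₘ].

[5; 1, 1, 3, 5, 3, 1, 1, 10]

a₀ = ⌊√31⌋ = 5.
With m₀=0, d₀=1 and mₖ₊₁ = dₖaₖ − mₖ, dₖ₊₁ = (n − mₖ₊₁²)/dₖ, aₖ₊₁ = ⌊(a₀+mₖ₊₁)/dₖ₊₁⌋:
  k=1: m=5, d=6, a=1
  k=2: m=1, d=5, a=1
  k=3: m=4, d=3, a=3
  k=4: m=5, d=2, a=5
  k=5: m=5, d=3, a=3
  k=6: m=4, d=5, a=1
  k=7: m=1, d=6, a=1
  k=8: m=5, d=1, a=10
d=1 and a=2a₀=10 at k=8, so the next step gives (m, d) = (5, 6) again — its k=1 value — and the period has length 8.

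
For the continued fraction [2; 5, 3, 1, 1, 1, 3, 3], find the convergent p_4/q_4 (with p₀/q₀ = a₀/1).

Using pₖ = aₖpₖ₋₁ + pₖ₋₂, qₖ = aₖqₖ₋₁ + qₖ₋₂ (with p₋₁=1, p₋₂=0, q₋₁=0, q₋₂=1):
  k=0: a=2, p=2, q=1
  k=1: a=5, p=11, q=5
  k=2: a=3, p=35, q=16
  k=3: a=1, p=46, q=21
  k=4: a=1, p=81, q=37

81/37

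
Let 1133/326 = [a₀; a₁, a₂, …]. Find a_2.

1133 = 3·326 + 155   →  a_0 = 3
326 = 2·155 + 16   →  a_1 = 2
155 = 9·16 + 11   →  a_2 = 9

9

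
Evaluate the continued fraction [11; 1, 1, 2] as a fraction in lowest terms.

Using pₖ = aₖpₖ₋₁ + pₖ₋₂ and qₖ = aₖqₖ₋₁ + qₖ₋₂:
  k=0: a=11, p=11, q=1
  k=1: a=1, p=12, q=1
  k=2: a=1, p=23, q=2
  k=3: a=2, p=58, q=5

58/5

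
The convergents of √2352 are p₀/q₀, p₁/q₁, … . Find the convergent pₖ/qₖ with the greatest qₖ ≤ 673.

√2352 = [48; 2, 96, …] (period length 2).
Convergents:
  p_0/q_0 = 48/1
  p_1/q_1 = 97/2
  p_2/q_2 = 9360/193
  p_3/q_3 = 18817/388
  p_4/q_4 = 1815792/37441
q_3 = 388 ≤ 673 < 37441 = q_4, so the answer is 18817/388.

18817/388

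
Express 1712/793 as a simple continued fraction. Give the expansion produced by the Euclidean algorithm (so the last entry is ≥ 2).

[2; 6, 3, 2, 2, 7]

1712 = 2*793 + 126
793 = 6*126 + 37
126 = 3*37 + 15
37 = 2*15 + 7
15 = 2*7 + 1
7 = 7*1 + 0  (stop)
So 1712/793 = [2; 6, 3, 2, 2, 7].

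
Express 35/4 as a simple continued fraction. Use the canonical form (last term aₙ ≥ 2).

[8; 1, 3]

35 = 8·4 + 3
4 = 1·3 + 1
3 = 3·1 + 0  (stop)
So 35/4 = [8; 1, 3].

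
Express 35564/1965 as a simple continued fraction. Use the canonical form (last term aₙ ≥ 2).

35564 = 18×1965 + 194
1965 = 10×194 + 25
194 = 7×25 + 19
25 = 1×19 + 6
19 = 3×6 + 1
6 = 6×1 + 0  (stop)
So 35564/1965 = [18; 10, 7, 1, 3, 6].

[18; 10, 7, 1, 3, 6]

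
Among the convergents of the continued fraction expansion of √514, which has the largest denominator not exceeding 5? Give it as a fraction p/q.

68/3

√514 = [22; 1, 2, 22, 2, 1, 44, …] (period length 6).
Convergents:
  p_0/q_0 = 22/1
  p_1/q_1 = 23/1
  p_2/q_2 = 68/3
  p_3/q_3 = 1519/67
q_2 = 3 ≤ 5 < 67 = q_3, so the answer is 68/3.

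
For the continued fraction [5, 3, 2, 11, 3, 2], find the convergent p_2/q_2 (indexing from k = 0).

Using pₖ = aₖpₖ₋₁ + pₖ₋₂, qₖ = aₖqₖ₋₁ + qₖ₋₂ (with p₋₁=1, p₋₂=0, q₋₁=0, q₋₂=1):
  k=0: a=5, p=5, q=1
  k=1: a=3, p=16, q=3
  k=2: a=2, p=37, q=7

37/7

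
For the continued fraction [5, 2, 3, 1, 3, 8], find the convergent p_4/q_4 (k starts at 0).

185/34

Using pₖ = aₖpₖ₋₁ + pₖ₋₂, qₖ = aₖqₖ₋₁ + qₖ₋₂ (with p₋₁=1, p₋₂=0, q₋₁=0, q₋₂=1):
  k=0: a=5, p=5, q=1
  k=1: a=2, p=11, q=2
  k=2: a=3, p=38, q=7
  k=3: a=1, p=49, q=9
  k=4: a=3, p=185, q=34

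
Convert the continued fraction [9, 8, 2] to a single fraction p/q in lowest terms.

Fold from the inside: start with 2/1.
  8 + 1/2 = 17/2
  9 + 2/17 = 155/17

155/17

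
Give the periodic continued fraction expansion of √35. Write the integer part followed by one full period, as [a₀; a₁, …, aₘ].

a₀ = ⌊√35⌋ = 5.

[5; 1, 10]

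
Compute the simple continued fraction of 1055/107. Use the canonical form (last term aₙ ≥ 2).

[9; 1, 6, 7, 2]

1055 = 9*107 + 92
107 = 1*92 + 15
92 = 6*15 + 2
15 = 7*2 + 1
2 = 2*1 + 0  (stop)
So 1055/107 = [9; 1, 6, 7, 2].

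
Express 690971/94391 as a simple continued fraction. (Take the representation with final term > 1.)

690971 = 7·94391 + 30234
94391 = 3·30234 + 3689
30234 = 8·3689 + 722
3689 = 5·722 + 79
722 = 9·79 + 11
79 = 7·11 + 2
11 = 5·2 + 1
2 = 2·1 + 0  (stop)
So 690971/94391 = [7; 3, 8, 5, 9, 7, 5, 2].

[7; 3, 8, 5, 9, 7, 5, 2]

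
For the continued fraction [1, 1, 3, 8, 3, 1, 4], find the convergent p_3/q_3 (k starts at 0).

58/33

Using pₖ = aₖpₖ₋₁ + pₖ₋₂, qₖ = aₖqₖ₋₁ + qₖ₋₂ (with p₋₁=1, p₋₂=0, q₋₁=0, q₋₂=1):
  k=0: a=1, p=1, q=1
  k=1: a=1, p=2, q=1
  k=2: a=3, p=7, q=4
  k=3: a=8, p=58, q=33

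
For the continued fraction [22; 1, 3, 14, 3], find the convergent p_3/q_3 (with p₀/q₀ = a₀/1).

Using pₖ = aₖpₖ₋₁ + pₖ₋₂, qₖ = aₖqₖ₋₁ + qₖ₋₂ (with p₋₁=1, p₋₂=0, q₋₁=0, q₋₂=1):
  k=0: a=22, p=22, q=1
  k=1: a=1, p=23, q=1
  k=2: a=3, p=91, q=4
  k=3: a=14, p=1297, q=57

1297/57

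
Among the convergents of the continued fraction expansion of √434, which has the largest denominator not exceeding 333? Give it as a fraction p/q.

√434 = [20; 1, 4, 1, 40, …] (period length 4).
Convergents:
  p_0/q_0 = 20/1
  p_1/q_1 = 21/1
  p_2/q_2 = 104/5
  p_3/q_3 = 125/6
  p_4/q_4 = 5104/245
  p_5/q_5 = 5229/251
  p_6/q_6 = 26020/1249
q_5 = 251 ≤ 333 < 1249 = q_6, so the answer is 5229/251.

5229/251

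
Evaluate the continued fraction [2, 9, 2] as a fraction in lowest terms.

40/19

Fold from the inside: start with 2/1.
  9 + 1/2 = 19/2
  2 + 2/19 = 40/19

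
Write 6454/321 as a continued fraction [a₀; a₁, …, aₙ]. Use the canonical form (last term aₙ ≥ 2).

[20; 9, 2, 3, 1, 3]

6454 = 20·321 + 34
321 = 9·34 + 15
34 = 2·15 + 4
15 = 3·4 + 3
4 = 1·3 + 1
3 = 3·1 + 0  (stop)
So 6454/321 = [20; 9, 2, 3, 1, 3].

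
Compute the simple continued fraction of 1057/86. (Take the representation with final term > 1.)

[12; 3, 2, 3, 1, 2]

1057 = 12*86 + 25
86 = 3*25 + 11
25 = 2*11 + 3
11 = 3*3 + 2
3 = 1*2 + 1
2 = 2*1 + 0  (stop)
So 1057/86 = [12; 3, 2, 3, 1, 2].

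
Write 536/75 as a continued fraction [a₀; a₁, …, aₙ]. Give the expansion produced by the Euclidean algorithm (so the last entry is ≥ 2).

536 = 7*75 + 11
75 = 6*11 + 9
11 = 1*9 + 2
9 = 4*2 + 1
2 = 2*1 + 0  (stop)
So 536/75 = [7; 6, 1, 4, 2].

[7; 6, 1, 4, 2]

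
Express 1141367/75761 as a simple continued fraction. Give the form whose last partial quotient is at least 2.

1141367 = 15×75761 + 4952
75761 = 15×4952 + 1481
4952 = 3×1481 + 509
1481 = 2×509 + 463
509 = 1×463 + 46
463 = 10×46 + 3
46 = 15×3 + 1
3 = 3×1 + 0  (stop)
So 1141367/75761 = [15; 15, 3, 2, 1, 10, 15, 3].

[15; 15, 3, 2, 1, 10, 15, 3]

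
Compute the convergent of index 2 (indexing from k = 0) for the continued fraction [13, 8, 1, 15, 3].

Using pₖ = aₖpₖ₋₁ + pₖ₋₂, qₖ = aₖqₖ₋₁ + qₖ₋₂ (with p₋₁=1, p₋₂=0, q₋₁=0, q₋₂=1):
  k=0: a=13, p=13, q=1
  k=1: a=8, p=105, q=8
  k=2: a=1, p=118, q=9

118/9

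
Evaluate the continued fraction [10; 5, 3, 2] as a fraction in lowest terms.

377/37

Fold from the inside: start with 2/1.
  3 + 1/2 = 7/2
  5 + 2/7 = 37/7
  10 + 7/37 = 377/37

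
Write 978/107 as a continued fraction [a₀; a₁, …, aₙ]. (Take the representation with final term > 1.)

978 = 9×107 + 15
107 = 7×15 + 2
15 = 7×2 + 1
2 = 2×1 + 0  (stop)
So 978/107 = [9; 7, 7, 2].

[9; 7, 7, 2]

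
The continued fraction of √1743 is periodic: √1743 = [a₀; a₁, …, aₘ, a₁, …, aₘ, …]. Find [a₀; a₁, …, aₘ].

[41; 1, 2, 1, 82]

a₀ = ⌊√1743⌋ = 41.
With m₀=0, d₀=1 and mₖ₊₁ = dₖaₖ − mₖ, dₖ₊₁ = (n − mₖ₊₁²)/dₖ, aₖ₊₁ = ⌊(a₀+mₖ₊₁)/dₖ₊₁⌋:
  k=1: m=41, d=62, a=1
  k=2: m=21, d=21, a=2
  k=3: m=21, d=62, a=1
  k=4: m=41, d=1, a=82
d=1 and a=2a₀=82 at k=4, so the next step gives (m, d) = (41, 62) again — its k=1 value — and the period has length 4.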